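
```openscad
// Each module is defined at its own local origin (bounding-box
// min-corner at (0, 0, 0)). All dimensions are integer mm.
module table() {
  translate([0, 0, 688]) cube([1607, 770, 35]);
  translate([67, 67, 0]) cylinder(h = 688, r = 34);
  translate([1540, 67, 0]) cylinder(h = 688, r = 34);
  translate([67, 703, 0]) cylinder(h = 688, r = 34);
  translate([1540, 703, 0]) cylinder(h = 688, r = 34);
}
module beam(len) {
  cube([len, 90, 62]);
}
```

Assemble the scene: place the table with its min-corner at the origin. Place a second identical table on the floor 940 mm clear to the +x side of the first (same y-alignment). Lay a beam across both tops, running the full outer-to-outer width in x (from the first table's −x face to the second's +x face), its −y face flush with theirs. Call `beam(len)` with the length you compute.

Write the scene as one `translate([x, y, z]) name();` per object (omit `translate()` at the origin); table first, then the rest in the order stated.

table();
translate([2547, 0, 0]) table();
translate([0, 0, 723]) beam(4154);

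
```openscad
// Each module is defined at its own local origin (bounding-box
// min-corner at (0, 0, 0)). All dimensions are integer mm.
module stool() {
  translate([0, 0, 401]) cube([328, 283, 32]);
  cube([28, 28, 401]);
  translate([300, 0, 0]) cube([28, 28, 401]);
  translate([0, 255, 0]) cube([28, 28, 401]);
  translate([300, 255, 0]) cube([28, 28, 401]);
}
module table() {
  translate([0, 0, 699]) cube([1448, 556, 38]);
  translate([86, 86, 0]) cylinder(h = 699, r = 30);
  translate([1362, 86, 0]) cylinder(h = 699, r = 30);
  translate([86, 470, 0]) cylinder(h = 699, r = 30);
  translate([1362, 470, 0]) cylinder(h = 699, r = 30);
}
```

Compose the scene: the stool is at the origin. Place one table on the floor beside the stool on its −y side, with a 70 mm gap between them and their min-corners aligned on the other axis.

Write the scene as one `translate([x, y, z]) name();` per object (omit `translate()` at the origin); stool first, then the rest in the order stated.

stool();
translate([0, -626, 0]) table();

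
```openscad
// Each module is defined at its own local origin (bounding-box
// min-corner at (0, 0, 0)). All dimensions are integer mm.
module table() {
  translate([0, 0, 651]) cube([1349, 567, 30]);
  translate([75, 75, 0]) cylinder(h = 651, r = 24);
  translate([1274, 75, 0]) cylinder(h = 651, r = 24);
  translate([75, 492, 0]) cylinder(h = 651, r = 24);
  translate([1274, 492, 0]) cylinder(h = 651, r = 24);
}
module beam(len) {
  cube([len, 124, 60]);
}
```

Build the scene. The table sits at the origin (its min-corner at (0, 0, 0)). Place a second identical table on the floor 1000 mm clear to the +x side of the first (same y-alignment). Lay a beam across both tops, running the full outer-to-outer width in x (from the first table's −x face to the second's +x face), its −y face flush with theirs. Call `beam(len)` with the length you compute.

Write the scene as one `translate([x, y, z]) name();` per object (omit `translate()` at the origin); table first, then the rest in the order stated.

table();
translate([2349, 0, 0]) table();
translate([0, 0, 681]) beam(3698);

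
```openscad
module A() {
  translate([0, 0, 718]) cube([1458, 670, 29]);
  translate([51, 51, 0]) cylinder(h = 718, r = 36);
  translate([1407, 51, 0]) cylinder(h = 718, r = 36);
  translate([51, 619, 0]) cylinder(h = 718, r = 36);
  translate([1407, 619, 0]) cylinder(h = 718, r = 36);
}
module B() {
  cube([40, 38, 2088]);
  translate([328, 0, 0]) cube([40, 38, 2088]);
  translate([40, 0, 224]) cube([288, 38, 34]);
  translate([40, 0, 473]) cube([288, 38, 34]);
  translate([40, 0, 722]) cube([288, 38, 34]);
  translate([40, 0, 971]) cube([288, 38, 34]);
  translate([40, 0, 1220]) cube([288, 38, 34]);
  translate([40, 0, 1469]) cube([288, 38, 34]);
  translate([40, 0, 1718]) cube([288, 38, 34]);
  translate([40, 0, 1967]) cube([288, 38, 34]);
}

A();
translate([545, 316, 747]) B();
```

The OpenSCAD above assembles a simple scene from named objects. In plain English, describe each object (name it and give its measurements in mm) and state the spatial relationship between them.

A is a table: top 1458 mm (x) × 670 mm (y), 29 mm thick, upper face at z = 747 mm, on four round legs of 72 mm diameter, each leg's bounding box inset 15 mm from the nearest pair of top edges, running from z = 0 to the bottom of the top.

B is a straight ladder. Two 40×38 mm vertical rails, 2088 mm tall, stand 368 mm apart (outside-to-outside) with their front faces coplanar on the −y side. 8 rungs, each 38 mm deep and 34 mm tall, span between the inner faces of the rails, front faces flush with the rails. The lowest rung's underside is at z = 224 mm and rungs are spaced 249 mm apart (underside to underside).

The ladder is on top of the table, centred.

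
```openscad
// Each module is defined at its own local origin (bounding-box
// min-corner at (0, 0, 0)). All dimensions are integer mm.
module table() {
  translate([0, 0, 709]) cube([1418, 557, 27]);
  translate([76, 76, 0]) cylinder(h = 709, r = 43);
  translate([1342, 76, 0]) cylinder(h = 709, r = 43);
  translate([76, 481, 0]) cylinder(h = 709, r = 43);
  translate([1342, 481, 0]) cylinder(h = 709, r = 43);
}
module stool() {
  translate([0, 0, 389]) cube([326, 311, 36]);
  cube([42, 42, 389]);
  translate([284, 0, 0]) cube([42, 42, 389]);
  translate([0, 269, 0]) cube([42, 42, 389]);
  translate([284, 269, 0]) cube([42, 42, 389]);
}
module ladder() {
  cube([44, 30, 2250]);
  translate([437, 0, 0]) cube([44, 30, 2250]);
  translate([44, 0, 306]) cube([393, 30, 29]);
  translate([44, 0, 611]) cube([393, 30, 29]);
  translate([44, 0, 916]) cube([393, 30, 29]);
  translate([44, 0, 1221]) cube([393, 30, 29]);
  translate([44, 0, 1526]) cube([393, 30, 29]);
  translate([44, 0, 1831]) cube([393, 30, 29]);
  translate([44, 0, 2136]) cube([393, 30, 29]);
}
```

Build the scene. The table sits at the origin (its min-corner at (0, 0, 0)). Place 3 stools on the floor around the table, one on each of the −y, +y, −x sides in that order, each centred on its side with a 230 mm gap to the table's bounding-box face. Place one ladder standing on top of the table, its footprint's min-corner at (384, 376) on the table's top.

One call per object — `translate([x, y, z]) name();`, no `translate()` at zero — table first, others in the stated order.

table();
translate([546, -541, 0]) stool();
translate([546, 787, 0]) stool();
translate([-556, 123, 0]) stool();
translate([384, 376, 736]) ladder();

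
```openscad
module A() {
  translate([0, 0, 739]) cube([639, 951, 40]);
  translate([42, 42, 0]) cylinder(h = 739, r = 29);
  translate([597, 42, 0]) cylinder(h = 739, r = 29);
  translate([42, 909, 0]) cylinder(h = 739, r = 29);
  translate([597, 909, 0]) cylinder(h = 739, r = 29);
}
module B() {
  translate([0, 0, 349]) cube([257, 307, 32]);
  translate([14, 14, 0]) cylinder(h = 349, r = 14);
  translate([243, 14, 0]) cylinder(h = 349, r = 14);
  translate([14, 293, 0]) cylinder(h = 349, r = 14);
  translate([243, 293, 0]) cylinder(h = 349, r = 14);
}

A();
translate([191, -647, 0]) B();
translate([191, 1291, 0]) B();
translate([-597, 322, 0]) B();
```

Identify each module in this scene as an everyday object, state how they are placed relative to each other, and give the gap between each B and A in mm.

Each stool's nearest face is 340 mm from the table's bounding box.

A is a table. B is a stool. Three stools sit around the table at the −y, +y, −x sides. The gap between each stool and the table is 340 mm.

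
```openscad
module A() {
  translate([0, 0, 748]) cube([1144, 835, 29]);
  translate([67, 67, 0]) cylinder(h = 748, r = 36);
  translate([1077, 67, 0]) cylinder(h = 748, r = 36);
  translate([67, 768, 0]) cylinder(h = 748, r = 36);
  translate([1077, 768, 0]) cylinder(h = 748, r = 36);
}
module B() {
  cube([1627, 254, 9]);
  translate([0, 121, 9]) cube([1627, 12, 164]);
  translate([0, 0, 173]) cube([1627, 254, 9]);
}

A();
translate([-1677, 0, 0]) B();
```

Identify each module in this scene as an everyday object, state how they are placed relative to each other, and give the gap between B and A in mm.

A is a table. B is an I-beam. The I-beam is on the floor beside the table on its −x side. The gap between the I-beam and the table is 50 mm.

The I-beam's nearest face is 50 mm from the table's −x face.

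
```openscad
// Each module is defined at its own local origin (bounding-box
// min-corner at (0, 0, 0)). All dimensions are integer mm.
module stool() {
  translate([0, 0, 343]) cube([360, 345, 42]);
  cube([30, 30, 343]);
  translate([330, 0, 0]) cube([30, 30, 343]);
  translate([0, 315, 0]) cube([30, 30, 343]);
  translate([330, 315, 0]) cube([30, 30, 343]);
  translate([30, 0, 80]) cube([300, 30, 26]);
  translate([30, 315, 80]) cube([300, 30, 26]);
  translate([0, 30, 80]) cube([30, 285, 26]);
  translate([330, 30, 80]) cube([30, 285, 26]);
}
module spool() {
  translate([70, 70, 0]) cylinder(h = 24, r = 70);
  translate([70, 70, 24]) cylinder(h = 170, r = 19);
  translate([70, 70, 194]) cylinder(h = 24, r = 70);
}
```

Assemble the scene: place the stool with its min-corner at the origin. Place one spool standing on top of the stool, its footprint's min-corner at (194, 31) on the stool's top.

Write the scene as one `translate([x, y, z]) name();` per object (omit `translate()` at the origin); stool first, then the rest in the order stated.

stool();
translate([194, 31, 385]) spool();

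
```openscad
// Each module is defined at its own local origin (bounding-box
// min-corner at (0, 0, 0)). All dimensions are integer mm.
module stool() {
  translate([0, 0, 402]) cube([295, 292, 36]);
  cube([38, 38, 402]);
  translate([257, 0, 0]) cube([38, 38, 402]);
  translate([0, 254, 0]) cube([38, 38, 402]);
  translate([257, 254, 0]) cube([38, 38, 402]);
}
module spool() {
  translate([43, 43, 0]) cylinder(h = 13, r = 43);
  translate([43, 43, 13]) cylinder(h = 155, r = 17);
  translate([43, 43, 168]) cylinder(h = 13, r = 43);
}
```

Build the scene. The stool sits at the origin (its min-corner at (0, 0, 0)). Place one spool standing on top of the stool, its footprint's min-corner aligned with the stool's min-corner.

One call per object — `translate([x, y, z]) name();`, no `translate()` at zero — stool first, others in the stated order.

stool();
translate([0, 0, 438]) spool();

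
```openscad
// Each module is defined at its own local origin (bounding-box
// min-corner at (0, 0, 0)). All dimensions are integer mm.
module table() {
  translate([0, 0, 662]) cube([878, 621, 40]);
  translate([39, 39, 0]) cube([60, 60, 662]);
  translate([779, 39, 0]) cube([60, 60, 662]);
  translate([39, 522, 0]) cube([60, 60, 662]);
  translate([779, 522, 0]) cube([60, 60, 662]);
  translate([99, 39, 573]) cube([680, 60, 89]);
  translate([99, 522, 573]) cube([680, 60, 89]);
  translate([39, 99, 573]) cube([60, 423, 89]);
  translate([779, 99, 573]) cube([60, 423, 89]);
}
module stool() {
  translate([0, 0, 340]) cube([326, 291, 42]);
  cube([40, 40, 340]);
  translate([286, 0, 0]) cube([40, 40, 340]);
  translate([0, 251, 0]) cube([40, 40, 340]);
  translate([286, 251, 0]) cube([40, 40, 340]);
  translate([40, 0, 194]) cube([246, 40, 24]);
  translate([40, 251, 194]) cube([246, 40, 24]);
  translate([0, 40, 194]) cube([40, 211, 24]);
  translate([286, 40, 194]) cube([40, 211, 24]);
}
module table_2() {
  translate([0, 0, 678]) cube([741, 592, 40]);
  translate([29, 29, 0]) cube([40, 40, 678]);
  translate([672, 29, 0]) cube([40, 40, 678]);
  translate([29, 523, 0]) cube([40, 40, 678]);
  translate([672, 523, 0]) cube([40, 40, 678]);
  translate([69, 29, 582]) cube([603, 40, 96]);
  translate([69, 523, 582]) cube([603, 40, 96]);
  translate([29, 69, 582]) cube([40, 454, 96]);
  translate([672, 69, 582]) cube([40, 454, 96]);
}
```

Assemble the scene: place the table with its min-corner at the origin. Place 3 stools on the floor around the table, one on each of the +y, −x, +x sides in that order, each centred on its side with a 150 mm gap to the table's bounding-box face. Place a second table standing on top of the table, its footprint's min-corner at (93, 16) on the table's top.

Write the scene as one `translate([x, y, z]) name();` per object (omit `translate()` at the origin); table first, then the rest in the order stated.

table();
translate([276, 771, 0]) stool();
translate([-476, 165, 0]) stool();
translate([1028, 165, 0]) stool();
translate([93, 16, 702]) table_2();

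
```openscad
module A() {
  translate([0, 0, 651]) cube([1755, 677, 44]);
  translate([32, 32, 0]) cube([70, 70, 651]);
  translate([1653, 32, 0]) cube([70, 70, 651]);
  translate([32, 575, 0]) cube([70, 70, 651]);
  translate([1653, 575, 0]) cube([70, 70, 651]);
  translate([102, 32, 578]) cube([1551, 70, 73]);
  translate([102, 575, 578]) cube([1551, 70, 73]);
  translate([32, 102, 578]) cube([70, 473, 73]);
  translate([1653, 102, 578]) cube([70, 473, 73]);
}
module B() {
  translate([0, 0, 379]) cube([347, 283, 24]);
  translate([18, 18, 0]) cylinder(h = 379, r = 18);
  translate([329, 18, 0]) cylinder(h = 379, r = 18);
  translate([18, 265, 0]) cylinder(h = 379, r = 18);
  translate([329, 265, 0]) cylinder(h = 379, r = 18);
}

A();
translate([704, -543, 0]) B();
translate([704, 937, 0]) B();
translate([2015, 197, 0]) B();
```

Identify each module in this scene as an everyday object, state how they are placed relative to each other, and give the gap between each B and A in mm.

A is a table. B is a stool. Three stools sit around the table at the −y, +y, +x sides. The gap between each stool and the table is 260 mm.

Each stool's nearest face is 260 mm from the table's bounding box.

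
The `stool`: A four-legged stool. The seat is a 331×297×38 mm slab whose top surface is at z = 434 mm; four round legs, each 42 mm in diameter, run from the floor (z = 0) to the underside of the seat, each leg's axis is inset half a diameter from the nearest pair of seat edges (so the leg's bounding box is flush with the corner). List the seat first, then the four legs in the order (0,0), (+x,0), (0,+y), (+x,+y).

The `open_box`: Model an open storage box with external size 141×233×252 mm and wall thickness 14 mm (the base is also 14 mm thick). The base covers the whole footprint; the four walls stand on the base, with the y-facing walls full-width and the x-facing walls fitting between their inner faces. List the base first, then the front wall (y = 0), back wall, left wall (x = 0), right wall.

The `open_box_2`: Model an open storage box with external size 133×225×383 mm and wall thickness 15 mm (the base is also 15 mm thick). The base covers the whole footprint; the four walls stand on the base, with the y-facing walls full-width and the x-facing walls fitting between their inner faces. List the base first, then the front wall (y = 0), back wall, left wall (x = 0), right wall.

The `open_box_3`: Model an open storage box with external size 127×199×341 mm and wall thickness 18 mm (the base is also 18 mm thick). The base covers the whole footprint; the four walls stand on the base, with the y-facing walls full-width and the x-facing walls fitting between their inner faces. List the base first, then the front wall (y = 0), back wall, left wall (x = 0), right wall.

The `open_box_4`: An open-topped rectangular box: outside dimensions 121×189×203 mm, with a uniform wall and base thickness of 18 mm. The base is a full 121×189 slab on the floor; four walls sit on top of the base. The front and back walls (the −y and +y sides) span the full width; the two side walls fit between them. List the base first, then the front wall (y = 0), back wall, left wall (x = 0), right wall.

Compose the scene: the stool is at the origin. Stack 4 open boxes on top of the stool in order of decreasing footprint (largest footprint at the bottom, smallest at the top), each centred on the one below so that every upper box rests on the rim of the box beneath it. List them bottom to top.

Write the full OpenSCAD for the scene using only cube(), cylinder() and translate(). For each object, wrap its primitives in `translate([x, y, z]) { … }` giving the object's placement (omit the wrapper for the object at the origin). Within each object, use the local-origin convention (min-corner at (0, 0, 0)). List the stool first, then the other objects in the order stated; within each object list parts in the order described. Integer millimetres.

translate([0, 0, 396]) cube([331, 297, 38]);
translate([21, 21, 0]) cylinder(h = 396, r = 21);
translate([310, 21, 0]) cylinder(h = 396, r = 21);
translate([21, 276, 0]) cylinder(h = 396, r = 21);
translate([310, 276, 0]) cylinder(h = 396, r = 21);
translate([95, 32, 434]) {
  cube([141, 233, 14]);
  translate([0, 0, 14]) cube([141, 14, 238]);
  translate([0, 219, 14]) cube([141, 14, 238]);
  translate([0, 14, 14]) cube([14, 205, 238]);
  translate([127, 14, 14]) cube([14, 205, 238]);
}
translate([99, 36, 686]) {
  cube([133, 225, 15]);
  translate([0, 0, 15]) cube([133, 15, 368]);
  translate([0, 210, 15]) cube([133, 15, 368]);
  translate([0, 15, 15]) cube([15, 195, 368]);
  translate([118, 15, 15]) cube([15, 195, 368]);
}
translate([102, 49, 1069]) {
  cube([127, 199, 18]);
  translate([0, 0, 18]) cube([127, 18, 323]);
  translate([0, 181, 18]) cube([127, 18, 323]);
  translate([0, 18, 18]) cube([18, 163, 323]);
  translate([109, 18, 18]) cube([18, 163, 323]);
}
translate([105, 54, 1410]) {
  cube([121, 189, 18]);
  translate([0, 0, 18]) cube([121, 18, 185]);
  translate([0, 171, 18]) cube([121, 18, 185]);
  translate([0, 18, 18]) cube([18, 153, 185]);
  translate([103, 18, 18]) cube([18, 153, 185]);
}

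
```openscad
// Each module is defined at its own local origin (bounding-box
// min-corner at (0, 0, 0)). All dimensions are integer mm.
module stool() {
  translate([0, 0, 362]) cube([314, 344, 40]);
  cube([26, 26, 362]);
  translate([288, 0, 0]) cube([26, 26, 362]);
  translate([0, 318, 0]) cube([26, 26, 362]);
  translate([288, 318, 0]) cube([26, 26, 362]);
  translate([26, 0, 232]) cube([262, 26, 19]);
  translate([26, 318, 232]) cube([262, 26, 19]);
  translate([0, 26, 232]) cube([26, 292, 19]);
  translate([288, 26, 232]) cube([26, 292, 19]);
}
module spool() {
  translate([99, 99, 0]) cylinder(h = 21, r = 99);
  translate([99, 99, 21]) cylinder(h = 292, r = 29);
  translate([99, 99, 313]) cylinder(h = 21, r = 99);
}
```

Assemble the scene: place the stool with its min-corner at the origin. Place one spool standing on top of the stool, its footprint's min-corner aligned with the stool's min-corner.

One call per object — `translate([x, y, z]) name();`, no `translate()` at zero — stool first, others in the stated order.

stool();
translate([0, 0, 402]) spool();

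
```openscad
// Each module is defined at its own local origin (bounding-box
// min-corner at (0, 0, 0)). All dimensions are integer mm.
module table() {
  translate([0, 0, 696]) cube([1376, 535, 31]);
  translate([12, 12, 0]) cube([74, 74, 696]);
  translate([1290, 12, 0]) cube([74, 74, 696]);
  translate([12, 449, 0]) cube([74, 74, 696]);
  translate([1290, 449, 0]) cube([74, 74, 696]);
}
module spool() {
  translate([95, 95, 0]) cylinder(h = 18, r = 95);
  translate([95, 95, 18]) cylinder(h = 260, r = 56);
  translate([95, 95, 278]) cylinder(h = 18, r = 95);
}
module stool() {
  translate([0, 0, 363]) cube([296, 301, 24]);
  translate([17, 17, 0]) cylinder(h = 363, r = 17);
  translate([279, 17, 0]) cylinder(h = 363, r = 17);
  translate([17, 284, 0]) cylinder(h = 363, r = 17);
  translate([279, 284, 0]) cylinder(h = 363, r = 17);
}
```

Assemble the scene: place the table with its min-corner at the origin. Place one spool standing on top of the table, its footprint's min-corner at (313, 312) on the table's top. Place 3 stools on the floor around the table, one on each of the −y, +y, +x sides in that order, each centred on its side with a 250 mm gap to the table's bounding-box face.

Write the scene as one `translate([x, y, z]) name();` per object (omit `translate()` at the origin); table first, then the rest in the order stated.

table();
translate([313, 312, 727]) spool();
translate([540, -551, 0]) stool();
translate([540, 785, 0]) stool();
translate([1626, 117, 0]) stool();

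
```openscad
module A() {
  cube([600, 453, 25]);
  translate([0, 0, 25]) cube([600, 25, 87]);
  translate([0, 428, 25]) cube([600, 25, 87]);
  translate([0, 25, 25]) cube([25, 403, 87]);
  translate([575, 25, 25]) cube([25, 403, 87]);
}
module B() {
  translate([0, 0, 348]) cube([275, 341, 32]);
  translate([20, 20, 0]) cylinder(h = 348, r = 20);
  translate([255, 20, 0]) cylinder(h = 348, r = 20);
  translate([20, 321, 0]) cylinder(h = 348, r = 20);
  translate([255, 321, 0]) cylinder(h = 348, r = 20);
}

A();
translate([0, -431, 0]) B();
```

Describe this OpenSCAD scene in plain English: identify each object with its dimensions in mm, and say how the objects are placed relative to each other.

A is an open-topped rectangular box: outside dimensions 600×453×112 mm, with a uniform wall and base thickness of 25 mm. The base is a full 600×453 slab on the floor; four walls sit on top of the base. The front and back walls (the −y and +y sides) span the full width; the two side walls fit between them.

B is a simple wooden stool: a rectangular seat 275 mm (x) by 341 mm (y), 32 mm thick, top face at z = 380 mm, on four round legs, each 40 mm in diameter. The legs rest on z = 0, each leg's axis is inset half a diameter from the nearest pair of seat edges (so the leg's bounding box is flush with the corner).

The stool is on the floor beside the open box on its −y side.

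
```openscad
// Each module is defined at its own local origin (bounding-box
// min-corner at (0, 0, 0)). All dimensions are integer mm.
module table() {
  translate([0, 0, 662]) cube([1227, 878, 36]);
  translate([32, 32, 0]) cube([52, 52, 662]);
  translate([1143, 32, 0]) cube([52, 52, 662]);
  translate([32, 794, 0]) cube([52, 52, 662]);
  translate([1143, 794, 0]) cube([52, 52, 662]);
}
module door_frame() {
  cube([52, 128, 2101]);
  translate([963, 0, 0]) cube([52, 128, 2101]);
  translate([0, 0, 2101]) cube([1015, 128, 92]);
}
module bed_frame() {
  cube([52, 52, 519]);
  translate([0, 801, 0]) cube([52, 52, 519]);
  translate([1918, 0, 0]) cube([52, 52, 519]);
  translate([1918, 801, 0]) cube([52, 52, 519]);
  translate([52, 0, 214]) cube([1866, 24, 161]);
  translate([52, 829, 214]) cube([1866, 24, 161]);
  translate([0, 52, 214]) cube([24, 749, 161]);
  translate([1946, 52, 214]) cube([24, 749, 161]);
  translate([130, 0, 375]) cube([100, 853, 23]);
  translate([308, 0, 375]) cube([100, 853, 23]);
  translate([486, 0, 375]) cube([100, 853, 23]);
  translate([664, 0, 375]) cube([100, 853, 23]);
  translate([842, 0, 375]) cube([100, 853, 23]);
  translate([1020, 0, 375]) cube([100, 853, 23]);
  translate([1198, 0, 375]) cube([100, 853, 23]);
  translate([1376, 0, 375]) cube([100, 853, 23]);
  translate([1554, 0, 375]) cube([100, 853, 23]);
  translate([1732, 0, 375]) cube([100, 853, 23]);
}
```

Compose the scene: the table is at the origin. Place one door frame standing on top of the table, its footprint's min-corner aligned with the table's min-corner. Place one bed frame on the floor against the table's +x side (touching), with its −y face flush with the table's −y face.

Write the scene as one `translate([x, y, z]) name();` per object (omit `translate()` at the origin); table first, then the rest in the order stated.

table();
translate([0, 0, 698]) door_frame();
translate([1227, 0, 0]) bed_frame();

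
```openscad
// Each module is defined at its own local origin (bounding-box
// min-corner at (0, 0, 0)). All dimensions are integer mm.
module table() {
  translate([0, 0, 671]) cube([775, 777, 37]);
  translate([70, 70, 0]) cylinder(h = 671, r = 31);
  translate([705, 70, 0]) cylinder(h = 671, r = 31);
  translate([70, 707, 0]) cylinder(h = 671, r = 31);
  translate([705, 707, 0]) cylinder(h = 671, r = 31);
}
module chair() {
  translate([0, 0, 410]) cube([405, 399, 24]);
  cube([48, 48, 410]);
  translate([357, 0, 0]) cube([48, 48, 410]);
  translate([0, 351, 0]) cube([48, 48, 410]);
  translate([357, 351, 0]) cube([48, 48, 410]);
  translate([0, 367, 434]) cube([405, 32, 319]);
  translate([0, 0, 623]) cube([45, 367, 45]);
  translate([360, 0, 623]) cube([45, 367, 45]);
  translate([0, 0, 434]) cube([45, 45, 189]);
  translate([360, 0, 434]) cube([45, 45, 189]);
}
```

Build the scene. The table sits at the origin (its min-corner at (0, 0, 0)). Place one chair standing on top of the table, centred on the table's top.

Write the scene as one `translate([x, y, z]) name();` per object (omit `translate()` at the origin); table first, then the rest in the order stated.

table();
translate([185, 189, 708]) chair();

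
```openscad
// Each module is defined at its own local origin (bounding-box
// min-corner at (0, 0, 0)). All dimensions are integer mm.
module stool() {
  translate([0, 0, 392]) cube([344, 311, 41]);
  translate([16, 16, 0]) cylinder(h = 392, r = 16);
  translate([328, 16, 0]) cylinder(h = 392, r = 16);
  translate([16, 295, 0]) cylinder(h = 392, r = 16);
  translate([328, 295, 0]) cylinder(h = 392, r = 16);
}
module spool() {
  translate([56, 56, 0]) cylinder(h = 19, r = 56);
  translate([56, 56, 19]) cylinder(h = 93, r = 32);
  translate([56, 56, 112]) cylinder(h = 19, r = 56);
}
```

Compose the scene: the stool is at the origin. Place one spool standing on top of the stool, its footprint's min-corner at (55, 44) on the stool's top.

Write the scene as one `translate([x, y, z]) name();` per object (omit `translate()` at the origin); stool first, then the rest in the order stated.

stool();
translate([55, 44, 433]) spool();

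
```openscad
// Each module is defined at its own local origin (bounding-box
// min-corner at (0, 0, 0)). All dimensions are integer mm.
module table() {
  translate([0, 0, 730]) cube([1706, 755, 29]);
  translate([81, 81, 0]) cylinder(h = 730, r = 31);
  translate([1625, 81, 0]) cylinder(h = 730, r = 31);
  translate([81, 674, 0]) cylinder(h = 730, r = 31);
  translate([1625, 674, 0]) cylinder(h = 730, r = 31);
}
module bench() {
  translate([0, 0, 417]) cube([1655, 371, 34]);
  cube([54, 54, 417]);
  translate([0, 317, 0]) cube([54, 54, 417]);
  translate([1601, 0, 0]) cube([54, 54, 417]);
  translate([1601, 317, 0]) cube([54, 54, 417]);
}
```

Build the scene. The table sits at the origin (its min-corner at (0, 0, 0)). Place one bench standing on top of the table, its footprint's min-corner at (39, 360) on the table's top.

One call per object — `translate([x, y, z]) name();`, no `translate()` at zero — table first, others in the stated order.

table();
translate([39, 360, 759]) bench();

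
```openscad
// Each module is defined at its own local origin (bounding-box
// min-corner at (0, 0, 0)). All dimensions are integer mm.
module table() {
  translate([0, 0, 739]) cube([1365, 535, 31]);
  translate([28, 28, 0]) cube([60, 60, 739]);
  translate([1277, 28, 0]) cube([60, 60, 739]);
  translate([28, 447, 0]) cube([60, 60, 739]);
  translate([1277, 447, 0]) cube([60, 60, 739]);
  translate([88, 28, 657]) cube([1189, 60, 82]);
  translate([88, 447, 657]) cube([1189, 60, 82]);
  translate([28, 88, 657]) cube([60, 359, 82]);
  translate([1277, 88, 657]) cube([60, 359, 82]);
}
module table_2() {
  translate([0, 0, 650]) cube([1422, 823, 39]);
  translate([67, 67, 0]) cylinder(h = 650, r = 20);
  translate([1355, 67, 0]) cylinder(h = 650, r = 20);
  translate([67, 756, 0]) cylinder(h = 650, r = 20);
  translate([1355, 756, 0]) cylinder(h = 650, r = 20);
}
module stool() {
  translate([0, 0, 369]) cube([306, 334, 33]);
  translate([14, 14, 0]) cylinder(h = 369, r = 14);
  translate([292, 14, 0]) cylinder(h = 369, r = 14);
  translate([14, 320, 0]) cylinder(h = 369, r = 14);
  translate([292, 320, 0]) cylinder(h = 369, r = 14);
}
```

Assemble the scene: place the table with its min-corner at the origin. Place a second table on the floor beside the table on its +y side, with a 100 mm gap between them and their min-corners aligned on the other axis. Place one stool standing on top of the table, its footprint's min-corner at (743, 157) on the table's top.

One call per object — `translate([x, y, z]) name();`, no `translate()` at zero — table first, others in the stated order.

table();
translate([0, 635, 0]) table_2();
translate([743, 157, 770]) stool();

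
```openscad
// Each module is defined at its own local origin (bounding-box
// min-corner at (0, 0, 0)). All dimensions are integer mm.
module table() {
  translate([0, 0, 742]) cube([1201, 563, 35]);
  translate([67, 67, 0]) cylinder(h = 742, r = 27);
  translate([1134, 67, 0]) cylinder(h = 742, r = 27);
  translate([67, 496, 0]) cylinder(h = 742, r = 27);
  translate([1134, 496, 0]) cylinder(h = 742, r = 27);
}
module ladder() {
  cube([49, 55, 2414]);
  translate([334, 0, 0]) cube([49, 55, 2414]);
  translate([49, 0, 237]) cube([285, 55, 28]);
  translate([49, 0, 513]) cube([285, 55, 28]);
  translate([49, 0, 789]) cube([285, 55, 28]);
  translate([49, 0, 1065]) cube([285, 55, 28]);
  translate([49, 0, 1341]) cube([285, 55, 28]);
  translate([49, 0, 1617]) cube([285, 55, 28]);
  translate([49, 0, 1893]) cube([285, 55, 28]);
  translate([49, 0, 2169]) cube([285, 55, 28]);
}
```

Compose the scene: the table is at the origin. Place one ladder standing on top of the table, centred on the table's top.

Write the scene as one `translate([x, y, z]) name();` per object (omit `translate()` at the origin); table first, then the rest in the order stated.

table();
translate([409, 254, 777]) ladder();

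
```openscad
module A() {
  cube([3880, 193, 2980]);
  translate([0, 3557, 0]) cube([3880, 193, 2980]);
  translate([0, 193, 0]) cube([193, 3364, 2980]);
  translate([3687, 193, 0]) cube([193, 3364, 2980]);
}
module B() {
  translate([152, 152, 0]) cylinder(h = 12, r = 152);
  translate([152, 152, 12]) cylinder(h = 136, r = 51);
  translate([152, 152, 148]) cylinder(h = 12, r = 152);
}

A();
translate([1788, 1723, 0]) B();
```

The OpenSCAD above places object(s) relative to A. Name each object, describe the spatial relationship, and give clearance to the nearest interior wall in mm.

Clearances: x = 1595, y = 1530; minimum 1530 mm.

A is a house frame. B is a spool. The spool sits inside the house frame, centred. The clearance to the nearest interior wall is 1530 mm.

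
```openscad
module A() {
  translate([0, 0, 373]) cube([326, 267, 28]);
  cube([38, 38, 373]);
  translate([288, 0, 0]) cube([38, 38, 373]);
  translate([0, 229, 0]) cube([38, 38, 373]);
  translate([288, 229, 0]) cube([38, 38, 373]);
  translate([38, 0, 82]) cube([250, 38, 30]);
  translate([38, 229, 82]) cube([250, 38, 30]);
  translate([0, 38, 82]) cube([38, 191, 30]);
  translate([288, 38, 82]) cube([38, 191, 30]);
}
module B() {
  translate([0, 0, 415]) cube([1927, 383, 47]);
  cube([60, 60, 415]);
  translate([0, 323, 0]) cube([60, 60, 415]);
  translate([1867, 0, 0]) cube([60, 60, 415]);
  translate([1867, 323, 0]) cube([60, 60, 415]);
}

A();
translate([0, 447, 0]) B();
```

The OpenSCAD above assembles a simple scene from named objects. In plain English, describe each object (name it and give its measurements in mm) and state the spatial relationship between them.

A is a four-legged stool. The seat is a 326×267×28 mm slab whose top surface is at z = 401 mm; four square legs, each 38×38 mm in cross-section, run from the floor (z = 0) to the underside of the seat, each flush with a corner of the seat. Four stretchers, 38 mm wide and 30 mm tall, connect adjacent legs with their undersides at z = 82 mm, each running between the inner faces of the legs it joins and aligned with the legs' outer faces on the other axis.

B is a long wooden bench with a 1927 mm (x) × 383 mm (y) seat, 47 mm thick, its top surface 462 mm above the floor. Four 60 mm square legs at the seat corners, flush with the edges, run from z = 0 to the seat underside.

The bench is on the floor beside the stool on its +y side.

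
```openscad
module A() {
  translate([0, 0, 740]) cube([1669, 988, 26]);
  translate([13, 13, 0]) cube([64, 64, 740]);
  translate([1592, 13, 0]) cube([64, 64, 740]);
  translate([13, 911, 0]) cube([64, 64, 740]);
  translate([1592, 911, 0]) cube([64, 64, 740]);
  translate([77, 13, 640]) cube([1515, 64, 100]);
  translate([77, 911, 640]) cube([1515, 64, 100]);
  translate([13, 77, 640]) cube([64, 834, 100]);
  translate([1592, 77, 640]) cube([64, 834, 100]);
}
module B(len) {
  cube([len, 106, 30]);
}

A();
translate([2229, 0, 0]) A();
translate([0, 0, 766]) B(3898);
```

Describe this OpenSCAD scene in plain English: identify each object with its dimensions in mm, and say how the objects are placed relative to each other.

A is a table with a 1669×988 mm rectangular top, 26 mm thick, top surface at z = 766 mm, supported by four 64×64 mm square legs, each inset 13 mm from the nearest pair of top edges, running from the floor. Four apron rails, 64 mm thick and 100 mm tall, run between adjacent legs with their top edges flush with the underside of the top and their outer faces flush with the legs' outer faces.

B is a rectangular beam 3898 mm long (x), 106 mm deep (y), 30 mm thick (z).

The beam spans the tops of two tables placed 560 mm apart, resting at z = 766 mm.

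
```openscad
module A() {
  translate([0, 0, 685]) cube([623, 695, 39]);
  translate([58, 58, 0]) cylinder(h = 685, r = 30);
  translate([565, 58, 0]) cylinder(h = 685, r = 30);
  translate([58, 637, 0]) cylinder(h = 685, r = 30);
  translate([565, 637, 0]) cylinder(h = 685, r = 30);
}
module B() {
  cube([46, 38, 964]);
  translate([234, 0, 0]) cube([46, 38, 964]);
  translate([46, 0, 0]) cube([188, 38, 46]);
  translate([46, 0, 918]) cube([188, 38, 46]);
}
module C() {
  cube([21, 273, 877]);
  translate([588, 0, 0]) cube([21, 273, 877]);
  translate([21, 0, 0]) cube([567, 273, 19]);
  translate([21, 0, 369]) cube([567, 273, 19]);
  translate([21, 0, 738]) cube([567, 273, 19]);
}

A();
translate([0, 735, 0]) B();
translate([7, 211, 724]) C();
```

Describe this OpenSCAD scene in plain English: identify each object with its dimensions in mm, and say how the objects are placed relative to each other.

A is a rectangular dining table. The top is 623×695×39 mm with its upper surface at z = 724 mm. It stands on four round legs of 60 mm diameter, each leg's bounding box inset 28 mm from the nearest pair of top edges, running from the floor to the underside of the top.

B is a rectangular picture frame lying in the x–z plane (depth along y). The opening is 188 mm wide (x) by 872 mm tall (z), surrounded by a border 46 mm wide on all four sides. The frame is 38 mm deep and is made of two full-height vertical stiles with two horizontal rails fitted between them.

C is an open bookshelf. Two side panels, each 21 mm thick, 273 mm deep and 877 mm tall, stand 609 mm apart (outside-to-outside). Between them sit 3 shelves, each 19 mm thick and 273 mm deep, spanning the full gap between the sides. The bottom shelf rests on the floor (its underside at z = 0) and the clear gap between one shelf's top and the next shelf's underside is 350 mm.

The picture frame is on the floor beside the table on its +y side. The bookshelf is on top of the table, centred.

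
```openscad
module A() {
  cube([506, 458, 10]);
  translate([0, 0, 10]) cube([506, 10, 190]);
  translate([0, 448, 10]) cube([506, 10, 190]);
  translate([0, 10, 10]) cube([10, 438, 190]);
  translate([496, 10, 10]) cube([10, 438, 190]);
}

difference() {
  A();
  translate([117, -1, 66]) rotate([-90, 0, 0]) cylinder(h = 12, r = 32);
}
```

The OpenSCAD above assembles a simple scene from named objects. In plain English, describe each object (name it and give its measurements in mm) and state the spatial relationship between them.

A is an open-topped rectangular box: outside dimensions 506×458×200 mm, with a uniform wall and base thickness of 10 mm. The base is a full 506×458 slab on the floor; four walls sit on top of the base. The front and back walls (the −y and +y sides) span the full width; the two side walls fit between them.

The open box has a circular hole of radius 32 mm through its front wall, centred at (x = 117, z = 66).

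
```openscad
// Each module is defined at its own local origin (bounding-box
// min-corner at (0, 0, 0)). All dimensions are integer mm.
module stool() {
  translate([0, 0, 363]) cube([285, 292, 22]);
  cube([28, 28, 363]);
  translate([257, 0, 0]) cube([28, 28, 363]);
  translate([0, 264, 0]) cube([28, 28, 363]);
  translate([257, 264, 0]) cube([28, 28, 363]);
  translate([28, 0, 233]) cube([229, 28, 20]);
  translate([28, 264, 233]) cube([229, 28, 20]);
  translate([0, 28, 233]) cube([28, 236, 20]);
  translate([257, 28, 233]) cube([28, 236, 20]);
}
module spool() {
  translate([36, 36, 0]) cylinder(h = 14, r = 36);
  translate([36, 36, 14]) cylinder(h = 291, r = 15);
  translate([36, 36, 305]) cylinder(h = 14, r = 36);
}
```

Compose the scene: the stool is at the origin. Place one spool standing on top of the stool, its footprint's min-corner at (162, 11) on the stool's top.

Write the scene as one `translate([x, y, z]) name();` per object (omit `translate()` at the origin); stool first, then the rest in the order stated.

stool();
translate([162, 11, 385]) spool();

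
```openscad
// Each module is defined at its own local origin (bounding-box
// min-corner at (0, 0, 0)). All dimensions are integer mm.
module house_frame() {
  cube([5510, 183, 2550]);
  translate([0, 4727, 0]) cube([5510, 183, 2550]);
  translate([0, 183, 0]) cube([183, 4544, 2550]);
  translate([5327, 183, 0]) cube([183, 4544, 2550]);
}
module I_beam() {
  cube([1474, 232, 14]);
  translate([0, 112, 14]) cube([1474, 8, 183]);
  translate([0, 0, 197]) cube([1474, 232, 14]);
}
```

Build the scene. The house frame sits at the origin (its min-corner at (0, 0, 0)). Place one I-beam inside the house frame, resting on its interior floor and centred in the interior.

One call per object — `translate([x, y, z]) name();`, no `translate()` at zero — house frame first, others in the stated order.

house_frame();
translate([2018, 2339, 0]) I_beam();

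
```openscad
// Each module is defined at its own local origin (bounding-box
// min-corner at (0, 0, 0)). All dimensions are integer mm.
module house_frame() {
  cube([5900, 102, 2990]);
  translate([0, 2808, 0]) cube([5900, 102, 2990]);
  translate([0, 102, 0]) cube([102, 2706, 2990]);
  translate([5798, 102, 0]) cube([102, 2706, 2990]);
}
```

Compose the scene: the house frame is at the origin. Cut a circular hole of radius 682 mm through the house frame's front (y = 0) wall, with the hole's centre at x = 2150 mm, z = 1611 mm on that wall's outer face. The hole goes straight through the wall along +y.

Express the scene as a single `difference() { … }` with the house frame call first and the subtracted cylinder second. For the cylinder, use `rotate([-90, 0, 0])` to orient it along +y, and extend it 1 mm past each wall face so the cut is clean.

difference() {
  house_frame();
  translate([2150, -1, 1611]) rotate([-90, 0, 0]) cylinder(h = 104, r = 682);
}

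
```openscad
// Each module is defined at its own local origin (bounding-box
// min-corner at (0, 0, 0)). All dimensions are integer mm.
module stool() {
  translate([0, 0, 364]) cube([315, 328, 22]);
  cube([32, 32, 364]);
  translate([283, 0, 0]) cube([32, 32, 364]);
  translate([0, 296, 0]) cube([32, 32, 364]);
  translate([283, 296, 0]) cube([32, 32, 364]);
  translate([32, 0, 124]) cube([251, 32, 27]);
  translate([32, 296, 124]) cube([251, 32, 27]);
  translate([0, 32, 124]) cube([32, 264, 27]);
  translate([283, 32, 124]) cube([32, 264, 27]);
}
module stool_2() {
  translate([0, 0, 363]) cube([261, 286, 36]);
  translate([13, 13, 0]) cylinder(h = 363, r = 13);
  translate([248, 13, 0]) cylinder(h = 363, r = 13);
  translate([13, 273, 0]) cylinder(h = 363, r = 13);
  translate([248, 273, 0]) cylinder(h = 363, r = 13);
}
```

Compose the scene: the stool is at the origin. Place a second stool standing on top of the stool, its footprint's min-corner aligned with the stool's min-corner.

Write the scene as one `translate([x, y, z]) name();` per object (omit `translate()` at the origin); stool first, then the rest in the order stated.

stool();
translate([0, 0, 386]) stool_2();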